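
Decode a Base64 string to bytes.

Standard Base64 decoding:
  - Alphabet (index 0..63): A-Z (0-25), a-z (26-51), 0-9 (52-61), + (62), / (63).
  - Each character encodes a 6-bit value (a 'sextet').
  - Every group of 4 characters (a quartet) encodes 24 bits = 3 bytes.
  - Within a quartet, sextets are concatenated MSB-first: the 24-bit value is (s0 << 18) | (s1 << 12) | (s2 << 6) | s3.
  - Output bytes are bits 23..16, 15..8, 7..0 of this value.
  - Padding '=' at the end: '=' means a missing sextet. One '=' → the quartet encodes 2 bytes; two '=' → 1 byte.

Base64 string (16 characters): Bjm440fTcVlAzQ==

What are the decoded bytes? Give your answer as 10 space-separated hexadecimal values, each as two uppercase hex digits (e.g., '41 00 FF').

After char 0 ('B'=1): chars_in_quartet=1 acc=0x1 bytes_emitted=0
After char 1 ('j'=35): chars_in_quartet=2 acc=0x63 bytes_emitted=0
After char 2 ('m'=38): chars_in_quartet=3 acc=0x18E6 bytes_emitted=0
After char 3 ('4'=56): chars_in_quartet=4 acc=0x639B8 -> emit 06 39 B8, reset; bytes_emitted=3
After char 4 ('4'=56): chars_in_quartet=1 acc=0x38 bytes_emitted=3
After char 5 ('0'=52): chars_in_quartet=2 acc=0xE34 bytes_emitted=3
After char 6 ('f'=31): chars_in_quartet=3 acc=0x38D1F bytes_emitted=3
After char 7 ('T'=19): chars_in_quartet=4 acc=0xE347D3 -> emit E3 47 D3, reset; bytes_emitted=6
After char 8 ('c'=28): chars_in_quartet=1 acc=0x1C bytes_emitted=6
After char 9 ('V'=21): chars_in_quartet=2 acc=0x715 bytes_emitted=6
After char 10 ('l'=37): chars_in_quartet=3 acc=0x1C565 bytes_emitted=6
After char 11 ('A'=0): chars_in_quartet=4 acc=0x715940 -> emit 71 59 40, reset; bytes_emitted=9
After char 12 ('z'=51): chars_in_quartet=1 acc=0x33 bytes_emitted=9
After char 13 ('Q'=16): chars_in_quartet=2 acc=0xCD0 bytes_emitted=9
Padding '==': partial quartet acc=0xCD0 -> emit CD; bytes_emitted=10

Answer: 06 39 B8 E3 47 D3 71 59 40 CD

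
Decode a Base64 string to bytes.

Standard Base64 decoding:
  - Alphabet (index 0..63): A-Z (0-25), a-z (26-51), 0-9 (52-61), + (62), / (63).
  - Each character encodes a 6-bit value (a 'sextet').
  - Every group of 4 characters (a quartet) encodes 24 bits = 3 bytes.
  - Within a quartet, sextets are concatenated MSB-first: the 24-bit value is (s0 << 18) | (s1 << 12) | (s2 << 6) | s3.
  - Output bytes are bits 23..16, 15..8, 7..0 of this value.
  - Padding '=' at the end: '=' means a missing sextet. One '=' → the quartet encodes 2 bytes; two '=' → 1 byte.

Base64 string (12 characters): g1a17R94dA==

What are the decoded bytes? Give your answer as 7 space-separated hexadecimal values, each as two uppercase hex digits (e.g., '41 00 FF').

Answer: 83 56 B5 ED 1F 78 74

Derivation:
After char 0 ('g'=32): chars_in_quartet=1 acc=0x20 bytes_emitted=0
After char 1 ('1'=53): chars_in_quartet=2 acc=0x835 bytes_emitted=0
After char 2 ('a'=26): chars_in_quartet=3 acc=0x20D5A bytes_emitted=0
After char 3 ('1'=53): chars_in_quartet=4 acc=0x8356B5 -> emit 83 56 B5, reset; bytes_emitted=3
After char 4 ('7'=59): chars_in_quartet=1 acc=0x3B bytes_emitted=3
After char 5 ('R'=17): chars_in_quartet=2 acc=0xED1 bytes_emitted=3
After char 6 ('9'=61): chars_in_quartet=3 acc=0x3B47D bytes_emitted=3
After char 7 ('4'=56): chars_in_quartet=4 acc=0xED1F78 -> emit ED 1F 78, reset; bytes_emitted=6
After char 8 ('d'=29): chars_in_quartet=1 acc=0x1D bytes_emitted=6
After char 9 ('A'=0): chars_in_quartet=2 acc=0x740 bytes_emitted=6
Padding '==': partial quartet acc=0x740 -> emit 74; bytes_emitted=7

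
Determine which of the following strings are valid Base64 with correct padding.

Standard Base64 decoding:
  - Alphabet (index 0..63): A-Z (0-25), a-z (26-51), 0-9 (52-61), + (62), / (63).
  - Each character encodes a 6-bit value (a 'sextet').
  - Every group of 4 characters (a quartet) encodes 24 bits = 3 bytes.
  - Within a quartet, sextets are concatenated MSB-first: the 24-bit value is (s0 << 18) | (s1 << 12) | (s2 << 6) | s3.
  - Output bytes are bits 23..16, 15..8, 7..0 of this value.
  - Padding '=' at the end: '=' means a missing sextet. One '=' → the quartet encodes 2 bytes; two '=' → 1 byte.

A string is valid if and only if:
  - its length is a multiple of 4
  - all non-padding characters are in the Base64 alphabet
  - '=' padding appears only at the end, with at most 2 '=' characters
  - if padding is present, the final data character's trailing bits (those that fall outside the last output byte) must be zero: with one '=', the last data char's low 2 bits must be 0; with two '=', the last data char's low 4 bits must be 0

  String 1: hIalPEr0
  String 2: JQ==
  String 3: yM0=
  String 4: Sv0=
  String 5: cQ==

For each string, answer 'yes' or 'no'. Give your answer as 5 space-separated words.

String 1: 'hIalPEr0' → valid
String 2: 'JQ==' → valid
String 3: 'yM0=' → valid
String 4: 'Sv0=' → valid
String 5: 'cQ==' → valid

Answer: yes yes yes yes yes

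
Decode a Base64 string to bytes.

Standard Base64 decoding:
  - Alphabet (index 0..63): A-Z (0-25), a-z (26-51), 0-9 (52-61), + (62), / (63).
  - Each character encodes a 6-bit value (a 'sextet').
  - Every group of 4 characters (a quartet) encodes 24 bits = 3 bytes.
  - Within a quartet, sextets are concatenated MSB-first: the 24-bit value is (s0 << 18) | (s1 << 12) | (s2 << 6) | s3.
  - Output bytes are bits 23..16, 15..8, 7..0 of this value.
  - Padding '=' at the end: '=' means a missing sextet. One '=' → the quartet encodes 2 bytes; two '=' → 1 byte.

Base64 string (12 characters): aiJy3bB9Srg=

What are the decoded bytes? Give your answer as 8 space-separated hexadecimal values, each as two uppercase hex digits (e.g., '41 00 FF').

Answer: 6A 22 72 DD B0 7D 4A B8

Derivation:
After char 0 ('a'=26): chars_in_quartet=1 acc=0x1A bytes_emitted=0
After char 1 ('i'=34): chars_in_quartet=2 acc=0x6A2 bytes_emitted=0
After char 2 ('J'=9): chars_in_quartet=3 acc=0x1A889 bytes_emitted=0
After char 3 ('y'=50): chars_in_quartet=4 acc=0x6A2272 -> emit 6A 22 72, reset; bytes_emitted=3
After char 4 ('3'=55): chars_in_quartet=1 acc=0x37 bytes_emitted=3
After char 5 ('b'=27): chars_in_quartet=2 acc=0xDDB bytes_emitted=3
After char 6 ('B'=1): chars_in_quartet=3 acc=0x376C1 bytes_emitted=3
After char 7 ('9'=61): chars_in_quartet=4 acc=0xDDB07D -> emit DD B0 7D, reset; bytes_emitted=6
After char 8 ('S'=18): chars_in_quartet=1 acc=0x12 bytes_emitted=6
After char 9 ('r'=43): chars_in_quartet=2 acc=0x4AB bytes_emitted=6
After char 10 ('g'=32): chars_in_quartet=3 acc=0x12AE0 bytes_emitted=6
Padding '=': partial quartet acc=0x12AE0 -> emit 4A B8; bytes_emitted=8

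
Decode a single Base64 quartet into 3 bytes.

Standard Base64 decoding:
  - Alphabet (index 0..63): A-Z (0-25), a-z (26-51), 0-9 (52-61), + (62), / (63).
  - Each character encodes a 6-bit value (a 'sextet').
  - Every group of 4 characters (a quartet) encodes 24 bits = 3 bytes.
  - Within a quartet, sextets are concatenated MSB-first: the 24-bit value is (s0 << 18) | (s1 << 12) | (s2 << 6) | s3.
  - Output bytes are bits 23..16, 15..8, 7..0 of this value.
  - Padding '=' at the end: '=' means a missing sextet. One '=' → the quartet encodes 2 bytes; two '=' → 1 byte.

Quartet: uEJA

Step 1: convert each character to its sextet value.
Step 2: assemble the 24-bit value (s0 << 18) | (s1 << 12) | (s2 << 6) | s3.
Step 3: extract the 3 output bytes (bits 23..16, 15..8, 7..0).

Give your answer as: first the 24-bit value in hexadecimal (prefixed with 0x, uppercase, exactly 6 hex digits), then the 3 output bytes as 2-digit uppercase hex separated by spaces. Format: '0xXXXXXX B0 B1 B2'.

Answer: 0xB84240 B8 42 40

Derivation:
Sextets: u=46, E=4, J=9, A=0
24-bit: (46<<18) | (4<<12) | (9<<6) | 0
      = 0xB80000 | 0x004000 | 0x000240 | 0x000000
      = 0xB84240
Bytes: (v>>16)&0xFF=B8, (v>>8)&0xFF=42, v&0xFF=40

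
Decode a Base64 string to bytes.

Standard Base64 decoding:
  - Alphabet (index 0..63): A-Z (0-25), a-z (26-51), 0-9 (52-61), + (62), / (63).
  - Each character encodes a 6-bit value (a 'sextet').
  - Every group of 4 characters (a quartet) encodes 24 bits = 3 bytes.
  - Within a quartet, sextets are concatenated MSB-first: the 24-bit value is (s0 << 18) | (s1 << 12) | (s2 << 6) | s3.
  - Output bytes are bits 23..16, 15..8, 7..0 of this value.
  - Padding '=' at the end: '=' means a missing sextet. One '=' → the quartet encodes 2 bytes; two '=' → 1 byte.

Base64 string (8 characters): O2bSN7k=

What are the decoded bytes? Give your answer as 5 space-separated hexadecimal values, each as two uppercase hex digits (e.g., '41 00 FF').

Answer: 3B 66 D2 37 B9

Derivation:
After char 0 ('O'=14): chars_in_quartet=1 acc=0xE bytes_emitted=0
After char 1 ('2'=54): chars_in_quartet=2 acc=0x3B6 bytes_emitted=0
After char 2 ('b'=27): chars_in_quartet=3 acc=0xED9B bytes_emitted=0
After char 3 ('S'=18): chars_in_quartet=4 acc=0x3B66D2 -> emit 3B 66 D2, reset; bytes_emitted=3
After char 4 ('N'=13): chars_in_quartet=1 acc=0xD bytes_emitted=3
After char 5 ('7'=59): chars_in_quartet=2 acc=0x37B bytes_emitted=3
After char 6 ('k'=36): chars_in_quartet=3 acc=0xDEE4 bytes_emitted=3
Padding '=': partial quartet acc=0xDEE4 -> emit 37 B9; bytes_emitted=5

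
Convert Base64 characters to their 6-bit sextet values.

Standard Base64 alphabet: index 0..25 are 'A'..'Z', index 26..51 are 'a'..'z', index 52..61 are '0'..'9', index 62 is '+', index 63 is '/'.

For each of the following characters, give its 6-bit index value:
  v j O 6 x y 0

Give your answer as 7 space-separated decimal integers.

'v': a..z range, 26 + ord('v') − ord('a') = 47
'j': a..z range, 26 + ord('j') − ord('a') = 35
'O': A..Z range, ord('O') − ord('A') = 14
'6': 0..9 range, 52 + ord('6') − ord('0') = 58
'x': a..z range, 26 + ord('x') − ord('a') = 49
'y': a..z range, 26 + ord('y') − ord('a') = 50
'0': 0..9 range, 52 + ord('0') − ord('0') = 52

Answer: 47 35 14 58 49 50 52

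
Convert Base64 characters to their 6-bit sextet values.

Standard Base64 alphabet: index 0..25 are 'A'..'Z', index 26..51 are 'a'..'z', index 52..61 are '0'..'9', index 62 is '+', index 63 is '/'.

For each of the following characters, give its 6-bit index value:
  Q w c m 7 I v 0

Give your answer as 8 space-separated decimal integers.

'Q': A..Z range, ord('Q') − ord('A') = 16
'w': a..z range, 26 + ord('w') − ord('a') = 48
'c': a..z range, 26 + ord('c') − ord('a') = 28
'm': a..z range, 26 + ord('m') − ord('a') = 38
'7': 0..9 range, 52 + ord('7') − ord('0') = 59
'I': A..Z range, ord('I') − ord('A') = 8
'v': a..z range, 26 + ord('v') − ord('a') = 47
'0': 0..9 range, 52 + ord('0') − ord('0') = 52

Answer: 16 48 28 38 59 8 47 52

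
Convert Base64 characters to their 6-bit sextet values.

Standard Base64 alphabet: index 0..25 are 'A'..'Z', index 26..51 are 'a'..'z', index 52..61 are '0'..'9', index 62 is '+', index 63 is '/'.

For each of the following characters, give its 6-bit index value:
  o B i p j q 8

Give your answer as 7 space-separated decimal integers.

Answer: 40 1 34 41 35 42 60

Derivation:
'o': a..z range, 26 + ord('o') − ord('a') = 40
'B': A..Z range, ord('B') − ord('A') = 1
'i': a..z range, 26 + ord('i') − ord('a') = 34
'p': a..z range, 26 + ord('p') − ord('a') = 41
'j': a..z range, 26 + ord('j') − ord('a') = 35
'q': a..z range, 26 + ord('q') − ord('a') = 42
'8': 0..9 range, 52 + ord('8') − ord('0') = 60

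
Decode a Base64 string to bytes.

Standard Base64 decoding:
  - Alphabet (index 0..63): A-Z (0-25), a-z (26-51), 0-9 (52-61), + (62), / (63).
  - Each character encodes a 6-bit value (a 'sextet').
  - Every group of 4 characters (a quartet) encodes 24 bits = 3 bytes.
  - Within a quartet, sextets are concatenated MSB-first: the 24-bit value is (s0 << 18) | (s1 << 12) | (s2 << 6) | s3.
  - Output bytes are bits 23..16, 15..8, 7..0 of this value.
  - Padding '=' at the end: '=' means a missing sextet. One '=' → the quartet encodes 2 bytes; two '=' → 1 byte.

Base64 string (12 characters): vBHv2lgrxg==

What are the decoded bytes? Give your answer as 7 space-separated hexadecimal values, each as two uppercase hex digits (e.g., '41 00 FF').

After char 0 ('v'=47): chars_in_quartet=1 acc=0x2F bytes_emitted=0
After char 1 ('B'=1): chars_in_quartet=2 acc=0xBC1 bytes_emitted=0
After char 2 ('H'=7): chars_in_quartet=3 acc=0x2F047 bytes_emitted=0
After char 3 ('v'=47): chars_in_quartet=4 acc=0xBC11EF -> emit BC 11 EF, reset; bytes_emitted=3
After char 4 ('2'=54): chars_in_quartet=1 acc=0x36 bytes_emitted=3
After char 5 ('l'=37): chars_in_quartet=2 acc=0xDA5 bytes_emitted=3
After char 6 ('g'=32): chars_in_quartet=3 acc=0x36960 bytes_emitted=3
After char 7 ('r'=43): chars_in_quartet=4 acc=0xDA582B -> emit DA 58 2B, reset; bytes_emitted=6
After char 8 ('x'=49): chars_in_quartet=1 acc=0x31 bytes_emitted=6
After char 9 ('g'=32): chars_in_quartet=2 acc=0xC60 bytes_emitted=6
Padding '==': partial quartet acc=0xC60 -> emit C6; bytes_emitted=7

Answer: BC 11 EF DA 58 2B C6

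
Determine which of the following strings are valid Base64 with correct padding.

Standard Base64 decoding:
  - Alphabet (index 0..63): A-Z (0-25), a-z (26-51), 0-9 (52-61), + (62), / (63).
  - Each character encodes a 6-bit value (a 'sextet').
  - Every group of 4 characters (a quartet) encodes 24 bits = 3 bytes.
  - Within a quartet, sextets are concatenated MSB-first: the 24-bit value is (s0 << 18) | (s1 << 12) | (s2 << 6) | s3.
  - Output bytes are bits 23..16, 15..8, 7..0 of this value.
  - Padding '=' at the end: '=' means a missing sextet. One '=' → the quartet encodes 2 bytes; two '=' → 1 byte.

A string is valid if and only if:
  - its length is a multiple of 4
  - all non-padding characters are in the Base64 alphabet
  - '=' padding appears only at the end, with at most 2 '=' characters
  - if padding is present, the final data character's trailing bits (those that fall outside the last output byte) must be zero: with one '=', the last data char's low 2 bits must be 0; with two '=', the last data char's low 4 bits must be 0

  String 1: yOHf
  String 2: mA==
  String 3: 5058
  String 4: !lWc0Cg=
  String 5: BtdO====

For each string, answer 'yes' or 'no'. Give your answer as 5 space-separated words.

String 1: 'yOHf' → valid
String 2: 'mA==' → valid
String 3: '5058' → valid
String 4: '!lWc0Cg=' → invalid (bad char(s): ['!'])
String 5: 'BtdO====' → invalid (4 pad chars (max 2))

Answer: yes yes yes no no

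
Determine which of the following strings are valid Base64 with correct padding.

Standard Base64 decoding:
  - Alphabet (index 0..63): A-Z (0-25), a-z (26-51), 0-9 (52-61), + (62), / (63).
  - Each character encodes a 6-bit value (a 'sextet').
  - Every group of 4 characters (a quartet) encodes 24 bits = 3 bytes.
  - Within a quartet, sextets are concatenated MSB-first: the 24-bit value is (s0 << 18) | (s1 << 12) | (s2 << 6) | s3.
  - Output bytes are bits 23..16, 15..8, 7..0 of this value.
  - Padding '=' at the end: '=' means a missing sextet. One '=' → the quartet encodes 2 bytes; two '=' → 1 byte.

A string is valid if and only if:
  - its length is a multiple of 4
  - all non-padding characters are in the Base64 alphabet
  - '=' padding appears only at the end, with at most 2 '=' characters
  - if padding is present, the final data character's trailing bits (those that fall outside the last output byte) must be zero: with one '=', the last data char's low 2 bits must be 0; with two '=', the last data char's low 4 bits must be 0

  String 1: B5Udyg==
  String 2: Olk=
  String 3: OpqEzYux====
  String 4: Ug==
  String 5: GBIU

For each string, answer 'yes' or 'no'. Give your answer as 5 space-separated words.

Answer: yes yes no yes yes

Derivation:
String 1: 'B5Udyg==' → valid
String 2: 'Olk=' → valid
String 3: 'OpqEzYux====' → invalid (4 pad chars (max 2))
String 4: 'Ug==' → valid
String 5: 'GBIU' → valid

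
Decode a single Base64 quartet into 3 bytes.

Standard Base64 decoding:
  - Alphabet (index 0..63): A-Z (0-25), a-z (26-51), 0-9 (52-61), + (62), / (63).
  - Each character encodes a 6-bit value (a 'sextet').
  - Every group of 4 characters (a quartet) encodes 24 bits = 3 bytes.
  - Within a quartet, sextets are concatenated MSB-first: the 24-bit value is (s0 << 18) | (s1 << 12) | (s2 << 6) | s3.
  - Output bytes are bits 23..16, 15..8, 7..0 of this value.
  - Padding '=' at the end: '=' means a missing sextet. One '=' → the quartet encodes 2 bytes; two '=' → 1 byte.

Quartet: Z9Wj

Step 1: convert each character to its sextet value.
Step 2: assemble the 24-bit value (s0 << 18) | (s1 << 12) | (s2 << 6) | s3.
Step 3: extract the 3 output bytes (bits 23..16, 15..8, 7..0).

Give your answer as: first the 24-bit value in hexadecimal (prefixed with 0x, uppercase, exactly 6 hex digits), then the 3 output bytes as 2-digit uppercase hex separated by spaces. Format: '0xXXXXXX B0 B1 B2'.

Answer: 0x67D5A3 67 D5 A3

Derivation:
Sextets: Z=25, 9=61, W=22, j=35
24-bit: (25<<18) | (61<<12) | (22<<6) | 35
      = 0x640000 | 0x03D000 | 0x000580 | 0x000023
      = 0x67D5A3
Bytes: (v>>16)&0xFF=67, (v>>8)&0xFF=D5, v&0xFF=A3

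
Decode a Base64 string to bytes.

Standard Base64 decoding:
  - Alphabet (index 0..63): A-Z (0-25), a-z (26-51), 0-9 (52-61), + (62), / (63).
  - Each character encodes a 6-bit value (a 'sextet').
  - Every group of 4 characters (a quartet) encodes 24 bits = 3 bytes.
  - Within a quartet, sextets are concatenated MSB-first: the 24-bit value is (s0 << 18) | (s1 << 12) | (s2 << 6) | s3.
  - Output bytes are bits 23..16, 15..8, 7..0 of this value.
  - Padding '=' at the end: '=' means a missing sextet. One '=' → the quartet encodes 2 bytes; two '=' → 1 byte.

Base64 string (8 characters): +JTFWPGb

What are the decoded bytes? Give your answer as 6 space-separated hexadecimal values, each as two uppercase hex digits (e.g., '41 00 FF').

After char 0 ('+'=62): chars_in_quartet=1 acc=0x3E bytes_emitted=0
After char 1 ('J'=9): chars_in_quartet=2 acc=0xF89 bytes_emitted=0
After char 2 ('T'=19): chars_in_quartet=3 acc=0x3E253 bytes_emitted=0
After char 3 ('F'=5): chars_in_quartet=4 acc=0xF894C5 -> emit F8 94 C5, reset; bytes_emitted=3
After char 4 ('W'=22): chars_in_quartet=1 acc=0x16 bytes_emitted=3
After char 5 ('P'=15): chars_in_quartet=2 acc=0x58F bytes_emitted=3
After char 6 ('G'=6): chars_in_quartet=3 acc=0x163C6 bytes_emitted=3
After char 7 ('b'=27): chars_in_quartet=4 acc=0x58F19B -> emit 58 F1 9B, reset; bytes_emitted=6

Answer: F8 94 C5 58 F1 9B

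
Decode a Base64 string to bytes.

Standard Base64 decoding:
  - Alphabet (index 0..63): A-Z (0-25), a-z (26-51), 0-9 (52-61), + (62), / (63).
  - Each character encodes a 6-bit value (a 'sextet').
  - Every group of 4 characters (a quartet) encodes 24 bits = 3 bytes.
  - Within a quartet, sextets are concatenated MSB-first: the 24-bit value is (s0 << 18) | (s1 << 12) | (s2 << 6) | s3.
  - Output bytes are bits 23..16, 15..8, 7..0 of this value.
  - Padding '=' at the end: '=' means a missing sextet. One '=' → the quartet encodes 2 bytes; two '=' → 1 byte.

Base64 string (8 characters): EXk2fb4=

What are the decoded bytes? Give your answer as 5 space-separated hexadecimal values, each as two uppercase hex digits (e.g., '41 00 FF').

After char 0 ('E'=4): chars_in_quartet=1 acc=0x4 bytes_emitted=0
After char 1 ('X'=23): chars_in_quartet=2 acc=0x117 bytes_emitted=0
After char 2 ('k'=36): chars_in_quartet=3 acc=0x45E4 bytes_emitted=0
After char 3 ('2'=54): chars_in_quartet=4 acc=0x117936 -> emit 11 79 36, reset; bytes_emitted=3
After char 4 ('f'=31): chars_in_quartet=1 acc=0x1F bytes_emitted=3
After char 5 ('b'=27): chars_in_quartet=2 acc=0x7DB bytes_emitted=3
After char 6 ('4'=56): chars_in_quartet=3 acc=0x1F6F8 bytes_emitted=3
Padding '=': partial quartet acc=0x1F6F8 -> emit 7D BE; bytes_emitted=5

Answer: 11 79 36 7D BE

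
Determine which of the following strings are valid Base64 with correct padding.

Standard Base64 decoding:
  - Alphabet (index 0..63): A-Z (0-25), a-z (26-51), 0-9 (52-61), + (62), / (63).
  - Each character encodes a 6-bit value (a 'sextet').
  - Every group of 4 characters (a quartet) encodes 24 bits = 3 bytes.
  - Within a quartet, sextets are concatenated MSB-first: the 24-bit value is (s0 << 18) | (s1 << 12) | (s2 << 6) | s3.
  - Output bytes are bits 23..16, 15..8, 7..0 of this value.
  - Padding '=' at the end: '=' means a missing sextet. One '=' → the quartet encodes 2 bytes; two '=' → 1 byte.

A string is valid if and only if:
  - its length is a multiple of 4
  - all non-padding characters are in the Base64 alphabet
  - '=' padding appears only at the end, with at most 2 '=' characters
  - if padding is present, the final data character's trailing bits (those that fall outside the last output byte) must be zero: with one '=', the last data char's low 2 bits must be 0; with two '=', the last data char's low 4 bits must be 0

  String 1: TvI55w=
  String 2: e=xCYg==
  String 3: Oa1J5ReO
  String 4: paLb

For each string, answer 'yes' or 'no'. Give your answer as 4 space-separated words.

Answer: no no yes yes

Derivation:
String 1: 'TvI55w=' → invalid (len=7 not mult of 4)
String 2: 'e=xCYg==' → invalid (bad char(s): ['=']; '=' in middle)
String 3: 'Oa1J5ReO' → valid
String 4: 'paLb' → valid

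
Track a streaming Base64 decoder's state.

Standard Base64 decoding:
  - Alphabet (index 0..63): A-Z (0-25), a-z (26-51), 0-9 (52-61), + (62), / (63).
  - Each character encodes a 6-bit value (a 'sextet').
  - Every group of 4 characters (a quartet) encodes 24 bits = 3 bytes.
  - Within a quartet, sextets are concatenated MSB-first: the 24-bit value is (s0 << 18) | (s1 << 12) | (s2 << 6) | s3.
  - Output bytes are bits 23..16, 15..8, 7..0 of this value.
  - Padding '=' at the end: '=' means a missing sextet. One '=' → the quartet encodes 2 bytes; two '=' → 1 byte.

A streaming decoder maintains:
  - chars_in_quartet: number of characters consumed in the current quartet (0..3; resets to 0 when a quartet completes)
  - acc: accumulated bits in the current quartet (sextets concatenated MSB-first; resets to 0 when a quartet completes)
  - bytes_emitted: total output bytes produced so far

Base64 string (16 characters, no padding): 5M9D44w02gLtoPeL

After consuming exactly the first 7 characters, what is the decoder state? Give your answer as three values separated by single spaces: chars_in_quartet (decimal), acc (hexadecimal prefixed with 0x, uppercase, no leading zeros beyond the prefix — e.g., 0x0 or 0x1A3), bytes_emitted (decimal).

Answer: 3 0x38E30 3

Derivation:
After char 0 ('5'=57): chars_in_quartet=1 acc=0x39 bytes_emitted=0
After char 1 ('M'=12): chars_in_quartet=2 acc=0xE4C bytes_emitted=0
After char 2 ('9'=61): chars_in_quartet=3 acc=0x3933D bytes_emitted=0
After char 3 ('D'=3): chars_in_quartet=4 acc=0xE4CF43 -> emit E4 CF 43, reset; bytes_emitted=3
After char 4 ('4'=56): chars_in_quartet=1 acc=0x38 bytes_emitted=3
After char 5 ('4'=56): chars_in_quartet=2 acc=0xE38 bytes_emitted=3
After char 6 ('w'=48): chars_in_quartet=3 acc=0x38E30 bytes_emitted=3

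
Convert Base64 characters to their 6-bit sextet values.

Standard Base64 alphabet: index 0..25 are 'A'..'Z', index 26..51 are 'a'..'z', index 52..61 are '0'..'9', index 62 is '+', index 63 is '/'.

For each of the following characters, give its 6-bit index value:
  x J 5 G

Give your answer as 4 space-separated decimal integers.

'x': a..z range, 26 + ord('x') − ord('a') = 49
'J': A..Z range, ord('J') − ord('A') = 9
'5': 0..9 range, 52 + ord('5') − ord('0') = 57
'G': A..Z range, ord('G') − ord('A') = 6

Answer: 49 9 57 6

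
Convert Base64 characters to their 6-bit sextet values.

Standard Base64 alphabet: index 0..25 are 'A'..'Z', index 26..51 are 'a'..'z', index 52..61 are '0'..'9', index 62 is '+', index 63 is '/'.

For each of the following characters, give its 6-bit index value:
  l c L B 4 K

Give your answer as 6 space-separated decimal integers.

'l': a..z range, 26 + ord('l') − ord('a') = 37
'c': a..z range, 26 + ord('c') − ord('a') = 28
'L': A..Z range, ord('L') − ord('A') = 11
'B': A..Z range, ord('B') − ord('A') = 1
'4': 0..9 range, 52 + ord('4') − ord('0') = 56
'K': A..Z range, ord('K') − ord('A') = 10

Answer: 37 28 11 1 56 10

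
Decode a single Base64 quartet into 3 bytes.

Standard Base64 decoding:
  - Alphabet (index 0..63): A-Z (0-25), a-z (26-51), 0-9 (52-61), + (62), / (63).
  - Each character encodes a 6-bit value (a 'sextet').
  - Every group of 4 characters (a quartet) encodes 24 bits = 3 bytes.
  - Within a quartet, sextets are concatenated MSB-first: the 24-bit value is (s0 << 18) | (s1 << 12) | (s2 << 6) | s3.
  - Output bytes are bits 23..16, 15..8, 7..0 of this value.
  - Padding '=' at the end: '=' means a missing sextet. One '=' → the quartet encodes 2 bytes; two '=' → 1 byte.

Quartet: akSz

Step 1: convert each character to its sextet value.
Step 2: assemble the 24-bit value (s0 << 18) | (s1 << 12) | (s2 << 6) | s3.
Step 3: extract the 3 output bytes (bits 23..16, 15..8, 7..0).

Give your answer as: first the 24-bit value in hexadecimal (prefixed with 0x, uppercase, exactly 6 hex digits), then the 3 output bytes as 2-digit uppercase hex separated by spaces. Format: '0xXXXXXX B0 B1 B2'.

Answer: 0x6A44B3 6A 44 B3

Derivation:
Sextets: a=26, k=36, S=18, z=51
24-bit: (26<<18) | (36<<12) | (18<<6) | 51
      = 0x680000 | 0x024000 | 0x000480 | 0x000033
      = 0x6A44B3
Bytes: (v>>16)&0xFF=6A, (v>>8)&0xFF=44, v&0xFF=B3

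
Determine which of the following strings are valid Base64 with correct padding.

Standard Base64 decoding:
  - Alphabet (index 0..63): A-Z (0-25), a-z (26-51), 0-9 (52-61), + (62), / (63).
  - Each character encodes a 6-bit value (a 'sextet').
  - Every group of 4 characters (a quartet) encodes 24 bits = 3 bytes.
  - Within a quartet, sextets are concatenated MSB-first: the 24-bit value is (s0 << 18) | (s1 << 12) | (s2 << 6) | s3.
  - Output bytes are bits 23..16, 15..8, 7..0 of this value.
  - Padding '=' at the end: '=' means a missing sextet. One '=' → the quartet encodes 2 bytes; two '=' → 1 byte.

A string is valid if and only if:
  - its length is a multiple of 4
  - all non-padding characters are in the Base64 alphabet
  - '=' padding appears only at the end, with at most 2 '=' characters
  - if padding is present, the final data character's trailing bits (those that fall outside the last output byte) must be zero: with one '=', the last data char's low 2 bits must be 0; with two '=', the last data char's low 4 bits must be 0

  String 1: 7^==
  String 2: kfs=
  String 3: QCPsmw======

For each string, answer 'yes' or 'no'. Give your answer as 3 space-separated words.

Answer: no yes no

Derivation:
String 1: '7^==' → invalid (bad char(s): ['^'])
String 2: 'kfs=' → valid
String 3: 'QCPsmw======' → invalid (6 pad chars (max 2))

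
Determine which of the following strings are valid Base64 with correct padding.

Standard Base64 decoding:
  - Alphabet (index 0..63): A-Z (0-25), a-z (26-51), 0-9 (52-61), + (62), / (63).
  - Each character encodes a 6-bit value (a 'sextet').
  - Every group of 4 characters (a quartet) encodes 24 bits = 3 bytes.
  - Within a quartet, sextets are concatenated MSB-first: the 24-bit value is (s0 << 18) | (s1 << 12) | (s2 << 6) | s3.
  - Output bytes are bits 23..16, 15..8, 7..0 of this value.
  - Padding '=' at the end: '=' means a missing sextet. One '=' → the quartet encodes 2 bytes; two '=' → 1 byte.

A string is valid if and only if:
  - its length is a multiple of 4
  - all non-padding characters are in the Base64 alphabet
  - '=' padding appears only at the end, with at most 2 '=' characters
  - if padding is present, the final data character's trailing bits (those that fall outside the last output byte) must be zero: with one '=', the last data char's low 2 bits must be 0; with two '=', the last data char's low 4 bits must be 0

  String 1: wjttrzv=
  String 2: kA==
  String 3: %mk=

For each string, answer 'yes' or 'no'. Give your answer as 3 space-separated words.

Answer: no yes no

Derivation:
String 1: 'wjttrzv=' → invalid (bad trailing bits)
String 2: 'kA==' → valid
String 3: '%mk=' → invalid (bad char(s): ['%'])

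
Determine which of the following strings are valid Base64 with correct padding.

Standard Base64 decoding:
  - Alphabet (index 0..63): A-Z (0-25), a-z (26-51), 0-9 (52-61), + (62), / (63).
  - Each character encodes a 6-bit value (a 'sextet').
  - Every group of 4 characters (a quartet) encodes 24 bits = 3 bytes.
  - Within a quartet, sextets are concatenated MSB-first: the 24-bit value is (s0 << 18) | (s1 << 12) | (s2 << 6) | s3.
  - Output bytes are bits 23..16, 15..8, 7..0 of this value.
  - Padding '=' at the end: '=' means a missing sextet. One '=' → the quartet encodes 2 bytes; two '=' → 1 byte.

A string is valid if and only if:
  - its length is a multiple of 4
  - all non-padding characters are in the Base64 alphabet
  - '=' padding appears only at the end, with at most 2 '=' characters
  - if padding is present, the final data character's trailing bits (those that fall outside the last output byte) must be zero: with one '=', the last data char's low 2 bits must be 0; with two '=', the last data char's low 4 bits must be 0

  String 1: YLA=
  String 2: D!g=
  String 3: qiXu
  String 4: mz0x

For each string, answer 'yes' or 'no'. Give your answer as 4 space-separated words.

String 1: 'YLA=' → valid
String 2: 'D!g=' → invalid (bad char(s): ['!'])
String 3: 'qiXu' → valid
String 4: 'mz0x' → valid

Answer: yes no yes yes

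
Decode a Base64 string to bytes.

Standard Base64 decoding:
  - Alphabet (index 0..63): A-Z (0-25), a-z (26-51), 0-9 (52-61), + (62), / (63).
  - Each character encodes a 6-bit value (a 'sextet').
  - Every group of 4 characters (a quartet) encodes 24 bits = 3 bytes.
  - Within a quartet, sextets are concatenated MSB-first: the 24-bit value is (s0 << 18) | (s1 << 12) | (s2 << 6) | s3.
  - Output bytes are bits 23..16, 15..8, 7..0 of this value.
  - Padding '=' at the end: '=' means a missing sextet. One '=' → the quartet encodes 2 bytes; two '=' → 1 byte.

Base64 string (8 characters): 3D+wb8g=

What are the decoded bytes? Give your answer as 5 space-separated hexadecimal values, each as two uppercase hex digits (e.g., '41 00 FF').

Answer: DC 3F B0 6F C8

Derivation:
After char 0 ('3'=55): chars_in_quartet=1 acc=0x37 bytes_emitted=0
After char 1 ('D'=3): chars_in_quartet=2 acc=0xDC3 bytes_emitted=0
After char 2 ('+'=62): chars_in_quartet=3 acc=0x370FE bytes_emitted=0
After char 3 ('w'=48): chars_in_quartet=4 acc=0xDC3FB0 -> emit DC 3F B0, reset; bytes_emitted=3
After char 4 ('b'=27): chars_in_quartet=1 acc=0x1B bytes_emitted=3
After char 5 ('8'=60): chars_in_quartet=2 acc=0x6FC bytes_emitted=3
After char 6 ('g'=32): chars_in_quartet=3 acc=0x1BF20 bytes_emitted=3
Padding '=': partial quartet acc=0x1BF20 -> emit 6F C8; bytes_emitted=5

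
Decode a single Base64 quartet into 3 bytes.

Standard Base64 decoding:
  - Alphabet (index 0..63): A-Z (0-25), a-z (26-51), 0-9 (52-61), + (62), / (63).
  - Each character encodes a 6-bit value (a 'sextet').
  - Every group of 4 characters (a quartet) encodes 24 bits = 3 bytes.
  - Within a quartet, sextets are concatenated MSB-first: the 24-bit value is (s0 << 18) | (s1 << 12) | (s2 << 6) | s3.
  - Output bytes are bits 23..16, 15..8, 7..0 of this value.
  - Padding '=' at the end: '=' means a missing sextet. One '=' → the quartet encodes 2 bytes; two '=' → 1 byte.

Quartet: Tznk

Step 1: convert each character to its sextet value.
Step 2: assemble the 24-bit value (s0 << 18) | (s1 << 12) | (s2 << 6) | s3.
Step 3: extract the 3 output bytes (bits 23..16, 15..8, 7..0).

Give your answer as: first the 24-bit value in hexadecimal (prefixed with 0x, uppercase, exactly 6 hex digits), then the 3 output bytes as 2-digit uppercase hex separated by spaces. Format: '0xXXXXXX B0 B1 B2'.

Answer: 0x4F39E4 4F 39 E4

Derivation:
Sextets: T=19, z=51, n=39, k=36
24-bit: (19<<18) | (51<<12) | (39<<6) | 36
      = 0x4C0000 | 0x033000 | 0x0009C0 | 0x000024
      = 0x4F39E4
Bytes: (v>>16)&0xFF=4F, (v>>8)&0xFF=39, v&0xFF=E4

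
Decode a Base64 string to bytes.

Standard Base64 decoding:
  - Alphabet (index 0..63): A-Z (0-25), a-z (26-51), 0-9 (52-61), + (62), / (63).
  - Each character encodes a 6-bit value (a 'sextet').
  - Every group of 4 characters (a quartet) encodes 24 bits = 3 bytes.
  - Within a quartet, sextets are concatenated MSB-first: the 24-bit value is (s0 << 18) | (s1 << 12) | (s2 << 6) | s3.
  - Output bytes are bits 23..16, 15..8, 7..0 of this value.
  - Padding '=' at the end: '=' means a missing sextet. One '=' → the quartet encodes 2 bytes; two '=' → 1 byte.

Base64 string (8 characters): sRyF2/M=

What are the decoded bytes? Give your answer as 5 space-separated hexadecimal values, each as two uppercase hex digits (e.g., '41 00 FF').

Answer: B1 1C 85 DB F3

Derivation:
After char 0 ('s'=44): chars_in_quartet=1 acc=0x2C bytes_emitted=0
After char 1 ('R'=17): chars_in_quartet=2 acc=0xB11 bytes_emitted=0
After char 2 ('y'=50): chars_in_quartet=3 acc=0x2C472 bytes_emitted=0
After char 3 ('F'=5): chars_in_quartet=4 acc=0xB11C85 -> emit B1 1C 85, reset; bytes_emitted=3
After char 4 ('2'=54): chars_in_quartet=1 acc=0x36 bytes_emitted=3
After char 5 ('/'=63): chars_in_quartet=2 acc=0xDBF bytes_emitted=3
After char 6 ('M'=12): chars_in_quartet=3 acc=0x36FCC bytes_emitted=3
Padding '=': partial quartet acc=0x36FCC -> emit DB F3; bytes_emitted=5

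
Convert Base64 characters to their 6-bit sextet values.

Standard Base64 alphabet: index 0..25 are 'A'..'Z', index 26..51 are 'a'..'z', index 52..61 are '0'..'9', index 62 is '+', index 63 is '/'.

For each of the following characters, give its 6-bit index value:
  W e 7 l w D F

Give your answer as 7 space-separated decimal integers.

'W': A..Z range, ord('W') − ord('A') = 22
'e': a..z range, 26 + ord('e') − ord('a') = 30
'7': 0..9 range, 52 + ord('7') − ord('0') = 59
'l': a..z range, 26 + ord('l') − ord('a') = 37
'w': a..z range, 26 + ord('w') − ord('a') = 48
'D': A..Z range, ord('D') − ord('A') = 3
'F': A..Z range, ord('F') − ord('A') = 5

Answer: 22 30 59 37 48 3 5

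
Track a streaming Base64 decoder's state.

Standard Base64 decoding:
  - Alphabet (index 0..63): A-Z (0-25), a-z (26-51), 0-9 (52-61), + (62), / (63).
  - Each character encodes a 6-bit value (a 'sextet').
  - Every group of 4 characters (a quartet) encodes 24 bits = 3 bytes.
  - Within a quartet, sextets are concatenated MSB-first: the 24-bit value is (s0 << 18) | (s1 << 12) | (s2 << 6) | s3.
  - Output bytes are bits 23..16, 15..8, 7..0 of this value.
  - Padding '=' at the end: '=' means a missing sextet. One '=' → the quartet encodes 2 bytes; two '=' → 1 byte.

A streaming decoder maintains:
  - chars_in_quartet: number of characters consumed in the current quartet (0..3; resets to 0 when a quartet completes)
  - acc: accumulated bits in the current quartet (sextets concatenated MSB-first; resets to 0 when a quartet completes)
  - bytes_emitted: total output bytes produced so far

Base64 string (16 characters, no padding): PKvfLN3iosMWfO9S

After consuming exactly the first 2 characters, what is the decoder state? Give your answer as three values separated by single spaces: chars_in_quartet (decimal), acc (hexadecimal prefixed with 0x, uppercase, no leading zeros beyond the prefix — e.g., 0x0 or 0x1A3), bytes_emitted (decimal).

After char 0 ('P'=15): chars_in_quartet=1 acc=0xF bytes_emitted=0
After char 1 ('K'=10): chars_in_quartet=2 acc=0x3CA bytes_emitted=0

Answer: 2 0x3CA 0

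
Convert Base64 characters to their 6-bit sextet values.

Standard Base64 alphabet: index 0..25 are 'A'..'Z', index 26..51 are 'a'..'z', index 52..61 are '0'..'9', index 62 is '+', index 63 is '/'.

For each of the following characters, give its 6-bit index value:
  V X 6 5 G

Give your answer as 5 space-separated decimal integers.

Answer: 21 23 58 57 6

Derivation:
'V': A..Z range, ord('V') − ord('A') = 21
'X': A..Z range, ord('X') − ord('A') = 23
'6': 0..9 range, 52 + ord('6') − ord('0') = 58
'5': 0..9 range, 52 + ord('5') − ord('0') = 57
'G': A..Z range, ord('G') − ord('A') = 6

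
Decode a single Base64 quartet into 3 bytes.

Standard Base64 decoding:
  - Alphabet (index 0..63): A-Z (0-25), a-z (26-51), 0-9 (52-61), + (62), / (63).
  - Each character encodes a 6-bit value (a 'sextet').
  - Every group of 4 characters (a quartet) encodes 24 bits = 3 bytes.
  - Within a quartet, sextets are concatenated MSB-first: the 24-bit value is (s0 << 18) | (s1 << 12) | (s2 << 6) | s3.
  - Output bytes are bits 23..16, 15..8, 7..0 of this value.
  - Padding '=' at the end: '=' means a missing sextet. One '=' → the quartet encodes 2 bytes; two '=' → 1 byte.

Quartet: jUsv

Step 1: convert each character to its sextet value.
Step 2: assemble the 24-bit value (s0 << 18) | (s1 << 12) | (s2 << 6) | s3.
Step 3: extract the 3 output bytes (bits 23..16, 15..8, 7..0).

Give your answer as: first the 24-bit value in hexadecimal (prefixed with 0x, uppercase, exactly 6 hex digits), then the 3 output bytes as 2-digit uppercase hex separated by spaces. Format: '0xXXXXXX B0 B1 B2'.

Answer: 0x8D4B2F 8D 4B 2F

Derivation:
Sextets: j=35, U=20, s=44, v=47
24-bit: (35<<18) | (20<<12) | (44<<6) | 47
      = 0x8C0000 | 0x014000 | 0x000B00 | 0x00002F
      = 0x8D4B2F
Bytes: (v>>16)&0xFF=8D, (v>>8)&0xFF=4B, v&0xFF=2F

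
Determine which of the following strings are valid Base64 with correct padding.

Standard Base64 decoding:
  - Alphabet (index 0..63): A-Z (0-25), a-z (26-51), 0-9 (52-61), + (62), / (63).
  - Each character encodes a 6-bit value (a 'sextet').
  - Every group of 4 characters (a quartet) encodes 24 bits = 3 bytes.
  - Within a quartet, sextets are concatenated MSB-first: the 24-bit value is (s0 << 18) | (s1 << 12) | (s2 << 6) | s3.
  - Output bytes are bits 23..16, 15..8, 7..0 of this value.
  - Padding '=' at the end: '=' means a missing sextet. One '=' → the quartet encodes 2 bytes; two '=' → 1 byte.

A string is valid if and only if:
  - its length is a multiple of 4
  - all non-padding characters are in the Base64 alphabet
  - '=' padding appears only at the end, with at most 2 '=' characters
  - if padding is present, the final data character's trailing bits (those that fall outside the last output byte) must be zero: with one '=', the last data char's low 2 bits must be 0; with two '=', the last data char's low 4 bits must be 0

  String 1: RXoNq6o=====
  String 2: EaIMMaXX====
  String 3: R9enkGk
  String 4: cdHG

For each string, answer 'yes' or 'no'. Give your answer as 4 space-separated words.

String 1: 'RXoNq6o=====' → invalid (5 pad chars (max 2))
String 2: 'EaIMMaXX====' → invalid (4 pad chars (max 2))
String 3: 'R9enkGk' → invalid (len=7 not mult of 4)
String 4: 'cdHG' → valid

Answer: no no no yes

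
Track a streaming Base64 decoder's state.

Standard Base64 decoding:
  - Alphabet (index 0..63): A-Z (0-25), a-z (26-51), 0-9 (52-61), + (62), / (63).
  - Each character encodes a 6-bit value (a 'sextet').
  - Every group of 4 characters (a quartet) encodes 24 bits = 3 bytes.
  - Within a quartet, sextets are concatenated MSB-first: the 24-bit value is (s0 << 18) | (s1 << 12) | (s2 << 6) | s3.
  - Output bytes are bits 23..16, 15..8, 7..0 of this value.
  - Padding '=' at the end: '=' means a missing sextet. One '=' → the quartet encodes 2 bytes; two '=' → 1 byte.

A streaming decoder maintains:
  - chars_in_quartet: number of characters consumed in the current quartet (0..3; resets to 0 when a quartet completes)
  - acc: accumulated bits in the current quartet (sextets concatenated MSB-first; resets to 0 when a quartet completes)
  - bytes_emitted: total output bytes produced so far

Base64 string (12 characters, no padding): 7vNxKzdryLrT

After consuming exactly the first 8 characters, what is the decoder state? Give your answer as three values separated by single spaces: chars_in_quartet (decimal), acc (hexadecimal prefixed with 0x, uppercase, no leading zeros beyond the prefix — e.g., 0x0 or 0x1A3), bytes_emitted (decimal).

Answer: 0 0x0 6

Derivation:
After char 0 ('7'=59): chars_in_quartet=1 acc=0x3B bytes_emitted=0
After char 1 ('v'=47): chars_in_quartet=2 acc=0xEEF bytes_emitted=0
After char 2 ('N'=13): chars_in_quartet=3 acc=0x3BBCD bytes_emitted=0
After char 3 ('x'=49): chars_in_quartet=4 acc=0xEEF371 -> emit EE F3 71, reset; bytes_emitted=3
After char 4 ('K'=10): chars_in_quartet=1 acc=0xA bytes_emitted=3
After char 5 ('z'=51): chars_in_quartet=2 acc=0x2B3 bytes_emitted=3
After char 6 ('d'=29): chars_in_quartet=3 acc=0xACDD bytes_emitted=3
After char 7 ('r'=43): chars_in_quartet=4 acc=0x2B376B -> emit 2B 37 6B, reset; bytes_emitted=6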